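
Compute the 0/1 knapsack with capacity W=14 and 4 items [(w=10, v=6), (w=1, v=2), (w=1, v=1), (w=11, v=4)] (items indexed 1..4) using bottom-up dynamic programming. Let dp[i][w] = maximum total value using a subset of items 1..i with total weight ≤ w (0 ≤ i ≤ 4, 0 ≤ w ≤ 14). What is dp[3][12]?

i\w   0   1   2   3   4   5   6   7   8   9  10  11  12  13  14
  0   0   0   0   0   0   0   0   0   0   0   0   0   0   0   0
  1   0   0   0   0   0   0   0   0   0   0   6   6   6   6   6
  2   0   2   2   2   2   2   2   2   2   2   6   8   8   8   8
  3   0   2   3   3   3   3   3   3   3   3   6   8   9   9   9
  4   0   2   3   3   3   3   3   3   3   3   6   8   9   9   9

9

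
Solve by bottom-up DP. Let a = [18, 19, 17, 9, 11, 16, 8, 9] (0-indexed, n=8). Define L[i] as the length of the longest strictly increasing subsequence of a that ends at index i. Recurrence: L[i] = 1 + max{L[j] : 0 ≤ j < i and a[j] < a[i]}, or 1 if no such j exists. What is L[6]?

1

   i    0    1    2    3    4    5    6    7
a[i]   18   19   17    9   11   16    8    9
L[i]    1    2    1    1    2    3    1    2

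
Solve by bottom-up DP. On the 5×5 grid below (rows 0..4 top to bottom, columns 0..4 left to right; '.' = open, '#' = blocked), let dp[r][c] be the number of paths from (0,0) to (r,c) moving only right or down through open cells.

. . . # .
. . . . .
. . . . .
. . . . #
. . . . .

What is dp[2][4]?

12

r\c   0   1   2   3   4
  0   1   1   1   0   0
  1   1   2   3   3   3
  2   1   3   6   9  12
  3   1   4  10  19   0
  4   1   5  15  34  34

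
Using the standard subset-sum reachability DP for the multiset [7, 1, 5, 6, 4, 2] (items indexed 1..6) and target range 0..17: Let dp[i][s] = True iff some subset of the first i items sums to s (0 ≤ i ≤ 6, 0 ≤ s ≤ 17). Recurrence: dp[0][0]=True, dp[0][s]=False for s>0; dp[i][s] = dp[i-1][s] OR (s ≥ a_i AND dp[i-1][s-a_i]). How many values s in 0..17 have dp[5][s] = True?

i\s   0   1   2   3   4   5   6   7   8   9  10  11  12  13  14  15  16  17
  0   T   F   F   F   F   F   F   F   F   F   F   F   F   F   F   F   F   F
  1   T   F   F   F   F   F   F   T   F   F   F   F   F   F   F   F   F   F
  2   T   T   F   F   F   F   F   T   T   F   F   F   F   F   F   F   F   F
  3   T   T   F   F   F   T   T   T   T   F   F   F   T   T   F   F   F   F
  4   T   T   F   F   F   T   T   T   T   F   F   T   T   T   T   F   F   F
  5   T   T   F   F   T   T   T   T   T   T   T   T   T   T   T   T   T   T
  6   T   T   T   T   T   T   T   T   T   T   T   T   T   T   T   T   T   T

16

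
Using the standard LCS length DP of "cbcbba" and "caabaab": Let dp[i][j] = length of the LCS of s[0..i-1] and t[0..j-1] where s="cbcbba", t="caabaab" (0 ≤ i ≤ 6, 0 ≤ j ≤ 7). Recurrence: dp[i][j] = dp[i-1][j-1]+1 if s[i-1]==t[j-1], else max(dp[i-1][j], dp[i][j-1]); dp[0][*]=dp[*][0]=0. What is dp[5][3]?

   ''  c  a  a  b  a  a  b
''  0  0  0  0  0  0  0  0
 c  0  1  1  1  1  1  1  1
 b  0  1  1  1  2  2  2  2
 c  0  1  1  1  2  2  2  2
 b  0  1  1  1  2  2  2  3
 b  0  1  1  1  2  2  2  3
 a  0  1  2  2  2  3  3  3

1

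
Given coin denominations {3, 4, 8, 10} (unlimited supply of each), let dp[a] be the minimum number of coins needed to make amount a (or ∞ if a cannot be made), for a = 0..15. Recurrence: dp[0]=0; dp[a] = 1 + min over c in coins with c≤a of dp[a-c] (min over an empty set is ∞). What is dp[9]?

 a  0  1  2  3  4  5  6  7  8  9 10 11 12 13 14 15
dp  0  -  -  1  1  -  2  2  1  3  1  2  2  2  2  3
(- denotes ∞ / unreachable)

3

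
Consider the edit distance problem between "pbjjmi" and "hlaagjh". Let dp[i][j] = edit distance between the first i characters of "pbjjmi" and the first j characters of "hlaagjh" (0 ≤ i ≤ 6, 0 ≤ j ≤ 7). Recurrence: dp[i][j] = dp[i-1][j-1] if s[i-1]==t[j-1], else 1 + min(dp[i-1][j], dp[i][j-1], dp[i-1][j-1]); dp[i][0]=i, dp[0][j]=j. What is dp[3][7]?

6

   ''  h  l  a  a  g  j  h
''  0  1  2  3  4  5  6  7
 p  1  1  2  3  4  5  6  7
 b  2  2  2  3  4  5  6  7
 j  3  3  3  3  4  5  5  6
 j  4  4  4  4  4  5  5  6
 m  5  5  5  5  5  5  6  6
 i  6  6  6  6  6  6  6  7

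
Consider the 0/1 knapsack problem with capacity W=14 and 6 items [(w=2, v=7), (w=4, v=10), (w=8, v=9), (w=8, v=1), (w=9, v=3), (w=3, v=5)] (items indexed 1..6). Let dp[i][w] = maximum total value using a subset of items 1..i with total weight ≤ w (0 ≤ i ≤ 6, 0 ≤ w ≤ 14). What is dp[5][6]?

17

i\w   0   1   2   3   4   5   6   7   8   9  10  11  12  13  14
  0   0   0   0   0   0   0   0   0   0   0   0   0   0   0   0
  1   0   0   7   7   7   7   7   7   7   7   7   7   7   7   7
  2   0   0   7   7  10  10  17  17  17  17  17  17  17  17  17
  3   0   0   7   7  10  10  17  17  17  17  17  17  19  19  26
  4   0   0   7   7  10  10  17  17  17  17  17  17  19  19  26
  5   0   0   7   7  10  10  17  17  17  17  17  17  19  19  26
  6   0   0   7   7  10  12  17  17  17  22  22  22  22  22  26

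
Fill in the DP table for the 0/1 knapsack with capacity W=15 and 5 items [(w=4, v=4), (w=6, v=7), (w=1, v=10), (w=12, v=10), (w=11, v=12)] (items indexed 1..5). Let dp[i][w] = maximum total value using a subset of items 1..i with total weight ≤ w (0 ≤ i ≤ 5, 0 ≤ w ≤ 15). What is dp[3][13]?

i\w   0   1   2   3   4   5   6   7   8   9  10  11  12  13  14  15
  0   0   0   0   0   0   0   0   0   0   0   0   0   0   0   0   0
  1   0   0   0   0   4   4   4   4   4   4   4   4   4   4   4   4
  2   0   0   0   0   4   4   7   7   7   7  11  11  11  11  11  11
  3   0  10  10  10  10  14  14  17  17  17  17  21  21  21  21  21
  4   0  10  10  10  10  14  14  17  17  17  17  21  21  21  21  21
  5   0  10  10  10  10  14  14  17  17  17  17  21  22  22  22  22

21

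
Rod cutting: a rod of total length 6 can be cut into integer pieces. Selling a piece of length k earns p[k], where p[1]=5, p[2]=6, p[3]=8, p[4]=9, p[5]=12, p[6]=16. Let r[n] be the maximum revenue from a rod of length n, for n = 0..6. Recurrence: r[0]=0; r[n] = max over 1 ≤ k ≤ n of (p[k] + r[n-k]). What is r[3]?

   n    0    1    2    3    4    5    6
r[n]    0    5   10   15   20   25   30

15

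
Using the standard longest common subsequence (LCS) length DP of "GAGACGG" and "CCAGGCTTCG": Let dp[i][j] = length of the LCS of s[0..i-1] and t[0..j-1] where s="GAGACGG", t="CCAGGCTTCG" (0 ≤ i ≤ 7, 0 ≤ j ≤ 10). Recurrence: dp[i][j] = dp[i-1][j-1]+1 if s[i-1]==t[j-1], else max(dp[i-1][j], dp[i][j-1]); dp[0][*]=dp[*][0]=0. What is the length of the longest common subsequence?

   ''  C  C  A  G  G  C  T  T  C  G
''  0  0  0  0  0  0  0  0  0  0  0
 G  0  0  0  0  1  1  1  1  1  1  1
 A  0  0  0  1  1  1  1  1  1  1  1
 G  0  0  0  1  2  2  2  2  2  2  2
 A  0  0  0  1  2  2  2  2  2  2  2
 C  0  1  1  1  2  2  3  3  3  3  3
 G  0  1  1  1  2  3  3  3  3  3  4
 G  0  1  1  1  2  3  3  3  3  3  4

4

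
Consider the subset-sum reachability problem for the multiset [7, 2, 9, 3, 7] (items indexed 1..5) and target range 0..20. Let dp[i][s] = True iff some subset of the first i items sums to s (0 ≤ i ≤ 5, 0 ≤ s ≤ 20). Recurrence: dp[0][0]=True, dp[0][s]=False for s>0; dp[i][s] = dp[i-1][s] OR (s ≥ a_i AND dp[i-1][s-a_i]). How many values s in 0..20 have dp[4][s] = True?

i\s   0   1   2   3   4   5   6   7   8   9  10  11  12  13  14  15  16  17  18  19  20
  0   T   F   F   F   F   F   F   F   F   F   F   F   F   F   F   F   F   F   F   F   F
  1   T   F   F   F   F   F   F   T   F   F   F   F   F   F   F   F   F   F   F   F   F
  2   T   F   T   F   F   F   F   T   F   T   F   F   F   F   F   F   F   F   F   F   F
  3   T   F   T   F   F   F   F   T   F   T   F   T   F   F   F   F   T   F   T   F   F
  4   T   F   T   T   F   T   F   T   F   T   T   T   T   F   T   F   T   F   T   T   F
  5   T   F   T   T   F   T   F   T   F   T   T   T   T   F   T   F   T   T   T   T   F

13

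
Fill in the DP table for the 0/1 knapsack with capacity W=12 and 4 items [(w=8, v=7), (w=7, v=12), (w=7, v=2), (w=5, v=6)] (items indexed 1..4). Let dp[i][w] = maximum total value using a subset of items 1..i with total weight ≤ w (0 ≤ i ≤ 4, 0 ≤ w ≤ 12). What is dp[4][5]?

6

i\w   0   1   2   3   4   5   6   7   8   9  10  11  12
  0   0   0   0   0   0   0   0   0   0   0   0   0   0
  1   0   0   0   0   0   0   0   0   7   7   7   7   7
  2   0   0   0   0   0   0   0  12  12  12  12  12  12
  3   0   0   0   0   0   0   0  12  12  12  12  12  12
  4   0   0   0   0   0   6   6  12  12  12  12  12  18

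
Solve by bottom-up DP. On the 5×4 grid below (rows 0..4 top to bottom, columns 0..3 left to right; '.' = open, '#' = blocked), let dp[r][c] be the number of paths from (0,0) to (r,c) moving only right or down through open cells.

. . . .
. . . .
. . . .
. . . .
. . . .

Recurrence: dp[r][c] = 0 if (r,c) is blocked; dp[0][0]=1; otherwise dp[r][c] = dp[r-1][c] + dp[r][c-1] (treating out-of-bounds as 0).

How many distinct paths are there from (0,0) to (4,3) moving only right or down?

35

r\c   0   1   2   3
  0   1   1   1   1
  1   1   2   3   4
  2   1   3   6  10
  3   1   4  10  20
  4   1   5  15  35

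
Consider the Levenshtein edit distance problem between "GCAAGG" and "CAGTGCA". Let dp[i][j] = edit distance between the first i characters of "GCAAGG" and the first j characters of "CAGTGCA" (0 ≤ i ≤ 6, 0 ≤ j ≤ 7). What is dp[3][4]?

3

   ''  C  A  G  T  G  C  A
''  0  1  2  3  4  5  6  7
 G  1  1  2  2  3  4  5  6
 C  2  1  2  3  3  4  4  5
 A  3  2  1  2  3  4  5  4
 A  4  3  2  2  3  4  5  5
 G  5  4  3  2  3  3  4  5
 G  6  5  4  3  3  3  4  5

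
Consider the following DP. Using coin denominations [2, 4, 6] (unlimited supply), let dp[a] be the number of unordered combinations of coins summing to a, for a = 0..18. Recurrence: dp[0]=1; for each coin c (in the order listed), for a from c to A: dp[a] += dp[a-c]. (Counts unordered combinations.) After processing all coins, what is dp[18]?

12

after  coin     0     1     2     3     4     5     6     7     8     9    10    11    12    13    14    15    16    17    18
          2     1     0     1     0     1     0     1     0     1     0     1     0     1     0     1     0     1     0     1
          4     1     0     1     0     2     0     2     0     3     0     3     0     4     0     4     0     5     0     5
          6     1     0     1     0     2     0     3     0     4     0     5     0     7     0     8     0    10     0    12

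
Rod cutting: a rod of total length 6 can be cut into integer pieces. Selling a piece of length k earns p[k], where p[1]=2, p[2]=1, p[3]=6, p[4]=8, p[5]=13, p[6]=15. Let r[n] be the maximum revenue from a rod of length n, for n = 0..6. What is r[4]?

8

   n    0    1    2    3    4    5    6
r[n]    0    2    4    6    8   13   15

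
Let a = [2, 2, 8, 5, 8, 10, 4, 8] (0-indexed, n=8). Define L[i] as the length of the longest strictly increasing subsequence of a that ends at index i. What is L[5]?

4

   i    0    1    2    3    4    5    6    7
a[i]    2    2    8    5    8   10    4    8
L[i]    1    1    2    2    3    4    2    3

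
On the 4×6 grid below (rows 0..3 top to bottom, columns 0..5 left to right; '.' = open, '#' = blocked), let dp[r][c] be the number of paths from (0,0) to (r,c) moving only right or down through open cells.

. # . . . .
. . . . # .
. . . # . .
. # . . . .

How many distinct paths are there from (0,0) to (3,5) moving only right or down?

3

r\c   0   1   2   3   4   5
  0   1   0   0   0   0   0
  1   1   1   1   1   0   0
  2   1   2   3   0   0   0
  3   1   0   3   3   3   3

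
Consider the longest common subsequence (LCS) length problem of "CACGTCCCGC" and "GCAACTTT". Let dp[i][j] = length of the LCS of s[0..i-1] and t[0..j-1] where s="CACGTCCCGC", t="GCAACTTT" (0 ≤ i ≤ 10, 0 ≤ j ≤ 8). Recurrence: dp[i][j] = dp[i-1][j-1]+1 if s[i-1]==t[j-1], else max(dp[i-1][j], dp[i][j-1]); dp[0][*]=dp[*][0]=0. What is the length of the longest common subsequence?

4

   ''  G  C  A  A  C  T  T  T
''  0  0  0  0  0  0  0  0  0
 C  0  0  1  1  1  1  1  1  1
 A  0  0  1  2  2  2  2  2  2
 C  0  0  1  2  2  3  3  3  3
 G  0  1  1  2  2  3  3  3  3
 T  0  1  1  2  2  3  4  4  4
 C  0  1  2  2  2  3  4  4  4
 C  0  1  2  2  2  3  4  4  4
 C  0  1  2  2  2  3  4  4  4
 G  0  1  2  2  2  3  4  4  4
 C  0  1  2  2  2  3  4  4  4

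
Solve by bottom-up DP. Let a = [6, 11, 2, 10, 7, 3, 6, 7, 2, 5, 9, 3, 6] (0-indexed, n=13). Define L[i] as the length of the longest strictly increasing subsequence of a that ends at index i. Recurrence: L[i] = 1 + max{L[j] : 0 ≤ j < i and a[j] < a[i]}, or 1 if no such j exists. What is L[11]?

   i    0    1    2    3    4    5    6    7    8    9   10   11   12
a[i]    6   11    2   10    7    3    6    7    2    5    9    3    6
L[i]    1    2    1    2    2    2    3    4    1    3    5    2    4

2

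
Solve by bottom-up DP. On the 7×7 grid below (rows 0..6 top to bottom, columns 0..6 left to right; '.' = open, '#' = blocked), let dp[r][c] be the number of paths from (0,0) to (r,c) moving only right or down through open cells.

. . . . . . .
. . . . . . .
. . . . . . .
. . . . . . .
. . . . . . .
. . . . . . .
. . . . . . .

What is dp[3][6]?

r\c   0   1   2   3   4   5   6
  0   1   1   1   1   1   1   1
  1   1   2   3   4   5   6   7
  2   1   3   6  10  15  21  28
  3   1   4  10  20  35  56  84
  4   1   5  15  35  70 126 210
  5   1   6  21  56 126 252 462
  6   1   7  28  84 210 462 924

84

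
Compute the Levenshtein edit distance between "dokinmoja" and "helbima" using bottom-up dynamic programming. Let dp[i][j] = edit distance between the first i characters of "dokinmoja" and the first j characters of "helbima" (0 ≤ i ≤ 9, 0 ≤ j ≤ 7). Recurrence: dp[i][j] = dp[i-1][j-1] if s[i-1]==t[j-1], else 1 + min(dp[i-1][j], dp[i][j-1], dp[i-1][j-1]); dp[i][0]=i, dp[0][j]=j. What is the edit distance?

   ''  h  e  l  b  i  m  a
''  0  1  2  3  4  5  6  7
 d  1  1  2  3  4  5  6  7
 o  2  2  2  3  4  5  6  7
 k  3  3  3  3  4  5  6  7
 i  4  4  4  4  4  4  5  6
 n  5  5  5  5  5  5  5  6
 m  6  6  6  6  6  6  5  6
 o  7  7  7  7  7  7  6  6
 j  8  8  8  8  8  8  7  7
 a  9  9  9  9  9  9  8  7

7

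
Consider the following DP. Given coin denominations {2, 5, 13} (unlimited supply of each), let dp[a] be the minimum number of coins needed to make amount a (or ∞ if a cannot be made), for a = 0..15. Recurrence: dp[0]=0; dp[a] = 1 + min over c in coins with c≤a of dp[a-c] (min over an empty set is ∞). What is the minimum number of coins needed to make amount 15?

2

 a  0  1  2  3  4  5  6  7  8  9 10 11 12 13 14 15
dp  0  -  1  -  2  1  3  2  4  3  2  4  3  1  4  2
(- denotes ∞ / unreachable)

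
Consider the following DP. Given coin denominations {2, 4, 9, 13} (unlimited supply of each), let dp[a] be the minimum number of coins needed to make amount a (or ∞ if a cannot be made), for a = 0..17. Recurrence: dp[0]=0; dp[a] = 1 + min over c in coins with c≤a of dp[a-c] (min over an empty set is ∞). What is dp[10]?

 a  0  1  2  3  4  5  6  7  8  9 10 11 12 13 14 15 16 17
dp  0  -  1  -  1  -  2  -  2  1  3  2  3  1  4  2  4  2
(- denotes ∞ / unreachable)

3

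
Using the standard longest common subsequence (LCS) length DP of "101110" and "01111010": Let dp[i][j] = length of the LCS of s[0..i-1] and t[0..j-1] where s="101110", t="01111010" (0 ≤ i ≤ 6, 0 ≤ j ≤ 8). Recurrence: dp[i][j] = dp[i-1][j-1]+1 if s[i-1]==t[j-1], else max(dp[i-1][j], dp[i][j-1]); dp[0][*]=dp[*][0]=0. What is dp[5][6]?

   ''  0  1  1  1  1  0  1  0
''  0  0  0  0  0  0  0  0  0
 1  0  0  1  1  1  1  1  1  1
 0  0  1  1  1  1  1  2  2  2
 1  0  1  2  2  2  2  2  3  3
 1  0  1  2  3  3  3  3  3  3
 1  0  1  2  3  4  4  4  4  4
 0  0  1  2  3  4  4  5  5  5

4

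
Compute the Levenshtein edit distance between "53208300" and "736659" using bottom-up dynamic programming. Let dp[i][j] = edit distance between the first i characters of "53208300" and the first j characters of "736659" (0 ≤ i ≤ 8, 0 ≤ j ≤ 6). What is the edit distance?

   ''  7  3  6  6  5  9
''  0  1  2  3  4  5  6
 5  1  1  2  3  4  4  5
 3  2  2  1  2  3  4  5
 2  3  3  2  2  3  4  5
 0  4  4  3  3  3  4  5
 8  5  5  4  4  4  4  5
 3  6  6  5  5  5  5  5
 0  7  7  6  6  6  6  6
 0  8  8  7  7  7  7  7

7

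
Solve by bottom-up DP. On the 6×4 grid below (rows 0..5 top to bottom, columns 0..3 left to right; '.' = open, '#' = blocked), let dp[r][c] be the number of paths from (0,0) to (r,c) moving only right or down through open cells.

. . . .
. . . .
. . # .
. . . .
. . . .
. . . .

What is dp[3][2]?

4

r\c   0   1   2   3
  0   1   1   1   1
  1   1   2   3   4
  2   1   3   0   4
  3   1   4   4   8
  4   1   5   9  17
  5   1   6  15  32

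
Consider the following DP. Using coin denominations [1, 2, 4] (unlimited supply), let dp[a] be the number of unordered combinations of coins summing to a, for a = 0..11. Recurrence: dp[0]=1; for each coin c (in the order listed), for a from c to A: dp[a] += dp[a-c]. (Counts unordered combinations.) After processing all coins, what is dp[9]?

after  coin     0     1     2     3     4     5     6     7     8     9    10    11
          1     1     1     1     1     1     1     1     1     1     1     1     1
          2     1     1     2     2     3     3     4     4     5     5     6     6
          4     1     1     2     2     4     4     6     6     9     9    12    12

9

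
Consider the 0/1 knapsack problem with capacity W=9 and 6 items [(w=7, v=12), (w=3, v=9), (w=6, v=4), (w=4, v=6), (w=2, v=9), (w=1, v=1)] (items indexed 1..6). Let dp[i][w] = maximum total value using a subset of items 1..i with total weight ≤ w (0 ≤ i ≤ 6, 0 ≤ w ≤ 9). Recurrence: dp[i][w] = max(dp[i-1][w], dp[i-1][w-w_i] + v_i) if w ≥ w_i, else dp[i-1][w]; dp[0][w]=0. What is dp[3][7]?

12

i\w   0   1   2   3   4   5   6   7   8   9
  0   0   0   0   0   0   0   0   0   0   0
  1   0   0   0   0   0   0   0  12  12  12
  2   0   0   0   9   9   9   9  12  12  12
  3   0   0   0   9   9   9   9  12  12  13
  4   0   0   0   9   9   9   9  15  15  15
  5   0   0   9   9   9  18  18  18  18  24
  6   0   1   9  10  10  18  19  19  19  24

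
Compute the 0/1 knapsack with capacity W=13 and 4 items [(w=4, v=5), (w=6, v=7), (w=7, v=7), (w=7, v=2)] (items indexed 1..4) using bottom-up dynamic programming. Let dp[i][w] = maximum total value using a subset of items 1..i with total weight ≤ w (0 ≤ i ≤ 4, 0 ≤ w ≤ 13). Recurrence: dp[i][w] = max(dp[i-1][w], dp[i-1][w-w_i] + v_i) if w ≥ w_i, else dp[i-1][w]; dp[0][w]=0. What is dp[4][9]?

i\w   0   1   2   3   4   5   6   7   8   9  10  11  12  13
  0   0   0   0   0   0   0   0   0   0   0   0   0   0   0
  1   0   0   0   0   5   5   5   5   5   5   5   5   5   5
  2   0   0   0   0   5   5   7   7   7   7  12  12  12  12
  3   0   0   0   0   5   5   7   7   7   7  12  12  12  14
  4   0   0   0   0   5   5   7   7   7   7  12  12  12  14

7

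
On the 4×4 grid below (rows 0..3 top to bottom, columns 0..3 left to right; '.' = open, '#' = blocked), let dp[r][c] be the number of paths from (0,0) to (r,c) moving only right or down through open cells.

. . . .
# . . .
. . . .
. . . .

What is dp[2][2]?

3

r\c   0   1   2   3
  0   1   1   1   1
  1   0   1   2   3
  2   0   1   3   6
  3   0   1   4  10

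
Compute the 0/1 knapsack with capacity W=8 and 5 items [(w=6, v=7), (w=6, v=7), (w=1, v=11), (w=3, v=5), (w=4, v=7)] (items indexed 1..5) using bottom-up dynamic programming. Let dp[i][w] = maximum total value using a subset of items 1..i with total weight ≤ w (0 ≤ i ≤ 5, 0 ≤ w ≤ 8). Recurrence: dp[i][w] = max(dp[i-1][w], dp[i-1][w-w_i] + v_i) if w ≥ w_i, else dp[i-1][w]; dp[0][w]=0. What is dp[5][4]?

i\w   0   1   2   3   4   5   6   7   8
  0   0   0   0   0   0   0   0   0   0
  1   0   0   0   0   0   0   7   7   7
  2   0   0   0   0   0   0   7   7   7
  3   0  11  11  11  11  11  11  18  18
  4   0  11  11  11  16  16  16  18  18
  5   0  11  11  11  16  18  18  18  23

16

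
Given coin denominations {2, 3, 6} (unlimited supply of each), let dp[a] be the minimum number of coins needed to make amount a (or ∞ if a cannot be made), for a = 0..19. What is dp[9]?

2

 a  0  1  2  3  4  5  6  7  8  9 10 11 12 13 14 15 16 17 18 19
dp  0  -  1  1  2  2  1  3  2  2  3  3  2  4  3  3  4  4  3  5
(- denotes ∞ / unreachable)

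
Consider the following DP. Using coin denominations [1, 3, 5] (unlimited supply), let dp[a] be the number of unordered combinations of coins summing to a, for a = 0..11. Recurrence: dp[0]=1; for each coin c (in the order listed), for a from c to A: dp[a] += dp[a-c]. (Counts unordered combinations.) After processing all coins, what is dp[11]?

after  coin     0     1     2     3     4     5     6     7     8     9    10    11
          1     1     1     1     1     1     1     1     1     1     1     1     1
          3     1     1     1     2     2     2     3     3     3     4     4     4
          5     1     1     1     2     2     3     4     4     5     6     7     8

8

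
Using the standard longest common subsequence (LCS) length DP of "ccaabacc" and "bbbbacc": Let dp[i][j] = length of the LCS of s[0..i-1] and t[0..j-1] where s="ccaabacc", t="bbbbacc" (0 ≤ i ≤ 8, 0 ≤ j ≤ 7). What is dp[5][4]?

1

   ''  b  b  b  b  a  c  c
''  0  0  0  0  0  0  0  0
 c  0  0  0  0  0  0  1  1
 c  0  0  0  0  0  0  1  2
 a  0  0  0  0  0  1  1  2
 a  0  0  0  0  0  1  1  2
 b  0  1  1  1  1  1  1  2
 a  0  1  1  1  1  2  2  2
 c  0  1  1  1  1  2  3  3
 c  0  1  1  1  1  2  3  4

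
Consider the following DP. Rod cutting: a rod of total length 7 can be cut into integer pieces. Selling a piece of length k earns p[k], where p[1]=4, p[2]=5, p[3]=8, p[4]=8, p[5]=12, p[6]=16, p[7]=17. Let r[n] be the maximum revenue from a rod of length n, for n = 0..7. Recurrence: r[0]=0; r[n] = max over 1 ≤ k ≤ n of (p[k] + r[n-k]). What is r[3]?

12

   n    0    1    2    3    4    5    6    7
r[n]    0    4    8   12   16   20   24   28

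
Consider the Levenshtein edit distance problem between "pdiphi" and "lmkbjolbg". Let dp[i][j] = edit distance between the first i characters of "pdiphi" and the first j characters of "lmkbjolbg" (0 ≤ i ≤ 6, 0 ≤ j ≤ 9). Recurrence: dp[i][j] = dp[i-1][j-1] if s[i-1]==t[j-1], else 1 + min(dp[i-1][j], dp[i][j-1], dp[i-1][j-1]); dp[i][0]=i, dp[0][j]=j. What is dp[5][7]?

7

   ''  l  m  k  b  j  o  l  b  g
''  0  1  2  3  4  5  6  7  8  9
 p  1  1  2  3  4  5  6  7  8  9
 d  2  2  2  3  4  5  6  7  8  9
 i  3  3  3  3  4  5  6  7  8  9
 p  4  4  4  4  4  5  6  7  8  9
 h  5  5  5  5  5  5  6  7  8  9
 i  6  6  6  6  6  6  6  7  8  9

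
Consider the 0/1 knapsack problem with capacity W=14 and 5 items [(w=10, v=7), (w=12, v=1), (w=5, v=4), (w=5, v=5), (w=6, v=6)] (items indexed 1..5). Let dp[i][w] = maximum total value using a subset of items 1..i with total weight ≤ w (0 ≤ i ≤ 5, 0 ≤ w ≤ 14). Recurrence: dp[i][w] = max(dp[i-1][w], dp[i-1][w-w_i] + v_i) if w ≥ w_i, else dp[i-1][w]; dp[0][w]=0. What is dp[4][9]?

5

i\w   0   1   2   3   4   5   6   7   8   9  10  11  12  13  14
  0   0   0   0   0   0   0   0   0   0   0   0   0   0   0   0
  1   0   0   0   0   0   0   0   0   0   0   7   7   7   7   7
  2   0   0   0   0   0   0   0   0   0   0   7   7   7   7   7
  3   0   0   0   0   0   4   4   4   4   4   7   7   7   7   7
  4   0   0   0   0   0   5   5   5   5   5   9   9   9   9   9
  5   0   0   0   0   0   5   6   6   6   6   9  11  11  11  11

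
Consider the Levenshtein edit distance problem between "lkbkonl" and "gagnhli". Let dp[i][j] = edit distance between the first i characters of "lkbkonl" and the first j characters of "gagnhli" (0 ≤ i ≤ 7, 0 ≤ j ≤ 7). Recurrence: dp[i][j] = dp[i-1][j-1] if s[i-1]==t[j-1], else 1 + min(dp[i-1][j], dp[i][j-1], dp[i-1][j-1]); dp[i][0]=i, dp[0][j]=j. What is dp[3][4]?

   ''  g  a  g  n  h  l  i
''  0  1  2  3  4  5  6  7
 l  1  1  2  3  4  5  5  6
 k  2  2  2  3  4  5  6  6
 b  3  3  3  3  4  5  6  7
 k  4  4  4  4  4  5  6  7
 o  5  5  5  5  5  5  6  7
 n  6  6  6  6  5  6  6  7
 l  7  7  7  7  6  6  6  7

4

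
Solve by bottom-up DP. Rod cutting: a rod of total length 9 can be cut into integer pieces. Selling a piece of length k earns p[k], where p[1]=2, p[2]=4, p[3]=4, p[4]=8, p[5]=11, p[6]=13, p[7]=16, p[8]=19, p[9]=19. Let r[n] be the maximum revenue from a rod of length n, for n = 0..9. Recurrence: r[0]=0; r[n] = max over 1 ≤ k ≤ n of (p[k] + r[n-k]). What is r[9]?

21

   n    0    1    2    3    4    5    6    7    8    9
r[n]    0    2    4    6    8   11   13   16   19   21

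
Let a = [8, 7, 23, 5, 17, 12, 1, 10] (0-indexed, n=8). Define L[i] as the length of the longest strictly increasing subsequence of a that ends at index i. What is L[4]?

2

   i    0    1    2    3    4    5    6    7
a[i]    8    7   23    5   17   12    1   10
L[i]    1    1    2    1    2    2    1    2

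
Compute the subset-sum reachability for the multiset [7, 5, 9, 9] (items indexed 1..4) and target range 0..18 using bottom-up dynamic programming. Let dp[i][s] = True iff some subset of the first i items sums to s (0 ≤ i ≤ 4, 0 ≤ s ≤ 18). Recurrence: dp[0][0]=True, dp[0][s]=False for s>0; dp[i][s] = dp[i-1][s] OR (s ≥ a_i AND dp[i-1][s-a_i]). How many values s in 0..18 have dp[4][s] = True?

8

i\s   0   1   2   3   4   5   6   7   8   9  10  11  12  13  14  15  16  17  18
  0   T   F   F   F   F   F   F   F   F   F   F   F   F   F   F   F   F   F   F
  1   T   F   F   F   F   F   F   T   F   F   F   F   F   F   F   F   F   F   F
  2   T   F   F   F   F   T   F   T   F   F   F   F   T   F   F   F   F   F   F
  3   T   F   F   F   F   T   F   T   F   T   F   F   T   F   T   F   T   F   F
  4   T   F   F   F   F   T   F   T   F   T   F   F   T   F   T   F   T   F   T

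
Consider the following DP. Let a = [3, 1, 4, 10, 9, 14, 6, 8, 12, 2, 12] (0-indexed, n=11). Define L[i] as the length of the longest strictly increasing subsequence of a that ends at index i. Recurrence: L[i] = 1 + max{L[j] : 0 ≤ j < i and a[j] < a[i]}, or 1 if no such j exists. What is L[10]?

5

   i    0    1    2    3    4    5    6    7    8    9   10
a[i]    3    1    4   10    9   14    6    8   12    2   12
L[i]    1    1    2    3    3    4    3    4    5    2    5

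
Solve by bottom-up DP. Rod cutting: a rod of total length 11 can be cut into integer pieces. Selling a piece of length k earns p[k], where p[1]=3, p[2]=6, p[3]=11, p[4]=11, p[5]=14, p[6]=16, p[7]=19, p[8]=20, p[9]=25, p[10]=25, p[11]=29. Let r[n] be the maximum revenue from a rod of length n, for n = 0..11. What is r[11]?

   n    0    1    2    3    4    5    6    7    8    9   10   11
r[n]    0    3    6   11   14   17   22   25   28   33   36   39

39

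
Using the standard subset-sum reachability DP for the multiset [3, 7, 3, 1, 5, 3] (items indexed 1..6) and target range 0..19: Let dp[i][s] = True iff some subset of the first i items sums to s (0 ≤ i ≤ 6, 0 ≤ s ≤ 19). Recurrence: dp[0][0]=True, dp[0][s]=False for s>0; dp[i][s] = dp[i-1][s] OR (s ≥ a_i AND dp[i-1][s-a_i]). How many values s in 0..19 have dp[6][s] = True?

i\s   0   1   2   3   4   5   6   7   8   9  10  11  12  13  14  15  16  17  18  19
  0   T   F   F   F   F   F   F   F   F   F   F   F   F   F   F   F   F   F   F   F
  1   T   F   F   T   F   F   F   F   F   F   F   F   F   F   F   F   F   F   F   F
  2   T   F   F   T   F   F   F   T   F   F   T   F   F   F   F   F   F   F   F   F
  3   T   F   F   T   F   F   T   T   F   F   T   F   F   T   F   F   F   F   F   F
  4   T   T   F   T   T   F   T   T   T   F   T   T   F   T   T   F   F   F   F   F
  5   T   T   F   T   T   T   T   T   T   T   T   T   T   T   T   T   T   F   T   T
  6   T   T   F   T   T   T   T   T   T   T   T   T   T   T   T   T   T   T   T   T

19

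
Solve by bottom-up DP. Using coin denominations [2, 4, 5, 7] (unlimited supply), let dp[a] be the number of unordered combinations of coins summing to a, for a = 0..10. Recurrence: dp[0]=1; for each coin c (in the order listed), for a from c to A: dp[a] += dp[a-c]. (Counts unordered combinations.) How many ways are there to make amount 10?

after  coin     0     1     2     3     4     5     6     7     8     9    10
          2     1     0     1     0     1     0     1     0     1     0     1
          4     1     0     1     0     2     0     2     0     3     0     3
          5     1     0     1     0     2     1     2     1     3     2     4
          7     1     0     1     0     2     1     2     2     3     3     4

4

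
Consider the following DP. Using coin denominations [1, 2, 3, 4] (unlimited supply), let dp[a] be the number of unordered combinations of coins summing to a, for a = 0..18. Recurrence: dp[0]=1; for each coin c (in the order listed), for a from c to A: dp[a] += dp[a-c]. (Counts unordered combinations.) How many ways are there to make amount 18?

after  coin     0     1     2     3     4     5     6     7     8     9    10    11    12    13    14    15    16    17    18
          1     1     1     1     1     1     1     1     1     1     1     1     1     1     1     1     1     1     1     1
          2     1     1     2     2     3     3     4     4     5     5     6     6     7     7     8     8     9     9    10
          3     1     1     2     3     4     5     7     8    10    12    14    16    19    21    24    27    30    33    37
          4     1     1     2     3     5     6     9    11    15    18    23    27    34    39    47    54    64    72    84

84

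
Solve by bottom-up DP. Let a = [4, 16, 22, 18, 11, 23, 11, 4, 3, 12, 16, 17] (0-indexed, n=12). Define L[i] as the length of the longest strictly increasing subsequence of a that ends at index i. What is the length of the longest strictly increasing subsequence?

   i    0    1    2    3    4    5    6    7    8    9   10   11
a[i]    4   16   22   18   11   23   11    4    3   12   16   17
L[i]    1    2    3    3    2    4    2    1    1    3    4    5

5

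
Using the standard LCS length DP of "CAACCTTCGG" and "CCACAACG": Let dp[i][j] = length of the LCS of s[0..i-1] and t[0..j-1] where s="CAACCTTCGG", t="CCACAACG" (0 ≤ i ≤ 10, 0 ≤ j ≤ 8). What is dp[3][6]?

3

   ''  C  C  A  C  A  A  C  G
''  0  0  0  0  0  0  0  0  0
 C  0  1  1  1  1  1  1  1  1
 A  0  1  1  2  2  2  2  2  2
 A  0  1  1  2  2  3  3  3  3
 C  0  1  2  2  3  3  3  4  4
 C  0  1  2  2  3  3  3  4  4
 T  0  1  2  2  3  3  3  4  4
 T  0  1  2  2  3  3  3  4  4
 C  0  1  2  2  3  3  3  4  4
 G  0  1  2  2  3  3  3  4  5
 G  0  1  2  2  3  3  3  4  5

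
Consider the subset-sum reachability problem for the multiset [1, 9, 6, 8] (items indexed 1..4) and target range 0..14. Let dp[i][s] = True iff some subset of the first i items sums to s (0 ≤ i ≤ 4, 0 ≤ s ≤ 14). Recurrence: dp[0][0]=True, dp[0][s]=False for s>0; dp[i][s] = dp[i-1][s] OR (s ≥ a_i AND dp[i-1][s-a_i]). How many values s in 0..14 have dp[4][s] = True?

8

i\s   0   1   2   3   4   5   6   7   8   9  10  11  12  13  14
  0   T   F   F   F   F   F   F   F   F   F   F   F   F   F   F
  1   T   T   F   F   F   F   F   F   F   F   F   F   F   F   F
  2   T   T   F   F   F   F   F   F   F   T   T   F   F   F   F
  3   T   T   F   F   F   F   T   T   F   T   T   F   F   F   F
  4   T   T   F   F   F   F   T   T   T   T   T   F   F   F   T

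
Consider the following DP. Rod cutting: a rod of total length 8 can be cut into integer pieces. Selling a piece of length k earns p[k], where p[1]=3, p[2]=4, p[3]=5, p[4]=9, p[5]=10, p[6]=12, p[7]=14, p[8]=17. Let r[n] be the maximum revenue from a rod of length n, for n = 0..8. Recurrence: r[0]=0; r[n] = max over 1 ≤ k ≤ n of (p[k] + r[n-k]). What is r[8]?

   n    0    1    2    3    4    5    6    7    8
r[n]    0    3    6    9   12   15   18   21   24

24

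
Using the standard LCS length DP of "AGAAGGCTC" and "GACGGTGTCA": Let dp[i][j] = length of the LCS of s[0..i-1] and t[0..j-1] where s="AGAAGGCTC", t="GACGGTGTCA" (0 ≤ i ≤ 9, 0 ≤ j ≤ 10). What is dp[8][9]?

5

   ''  G  A  C  G  G  T  G  T  C  A
''  0  0  0  0  0  0  0  0  0  0  0
 A  0  0  1  1  1  1  1  1  1  1  1
 G  0  1  1  1  2  2  2  2  2  2  2
 A  0  1  2  2  2  2  2  2  2  2  3
 A  0  1  2  2  2  2  2  2  2  2  3
 G  0  1  2  2  3  3  3  3  3  3  3
 G  0  1  2  2  3  4  4  4  4  4  4
 C  0  1  2  3  3  4  4  4  4  5  5
 T  0  1  2  3  3  4  5  5  5  5  5
 C  0  1  2  3  3  4  5  5  5  6  6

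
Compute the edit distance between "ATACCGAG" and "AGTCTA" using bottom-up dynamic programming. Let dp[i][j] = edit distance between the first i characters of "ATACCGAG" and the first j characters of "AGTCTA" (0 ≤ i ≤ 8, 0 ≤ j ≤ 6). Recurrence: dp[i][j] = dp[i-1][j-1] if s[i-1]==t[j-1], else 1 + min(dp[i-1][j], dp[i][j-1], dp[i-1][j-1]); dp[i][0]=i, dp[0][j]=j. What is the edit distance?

   ''  A  G  T  C  T  A
''  0  1  2  3  4  5  6
 A  1  0  1  2  3  4  5
 T  2  1  1  1  2  3  4
 A  3  2  2  2  2  3  3
 C  4  3  3  3  2  3  4
 C  5  4  4  4  3  3  4
 G  6  5  4  5  4  4  4
 A  7  6  5  5  5  5  4
 G  8  7  6  6  6  6  5

5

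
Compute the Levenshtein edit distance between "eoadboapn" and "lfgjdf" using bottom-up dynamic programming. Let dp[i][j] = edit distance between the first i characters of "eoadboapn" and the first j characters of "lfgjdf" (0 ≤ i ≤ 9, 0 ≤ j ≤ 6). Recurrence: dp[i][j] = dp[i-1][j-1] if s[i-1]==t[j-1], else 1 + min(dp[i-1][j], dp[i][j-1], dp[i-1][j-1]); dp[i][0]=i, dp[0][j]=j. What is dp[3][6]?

   ''  l  f  g  j  d  f
''  0  1  2  3  4  5  6
 e  1  1  2  3  4  5  6
 o  2  2  2  3  4  5  6
 a  3  3  3  3  4  5  6
 d  4  4  4  4  4  4  5
 b  5  5  5  5  5  5  5
 o  6  6  6  6  6  6  6
 a  7  7  7  7  7  7  7
 p  8  8  8  8  8  8  8
 n  9  9  9  9  9  9  9

6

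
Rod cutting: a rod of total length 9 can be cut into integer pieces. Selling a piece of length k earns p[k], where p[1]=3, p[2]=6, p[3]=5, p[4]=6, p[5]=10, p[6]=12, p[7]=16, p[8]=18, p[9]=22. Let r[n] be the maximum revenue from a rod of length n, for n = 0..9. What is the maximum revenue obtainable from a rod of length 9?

   n    0    1    2    3    4    5    6    7    8    9
r[n]    0    3    6    9   12   15   18   21   24   27

27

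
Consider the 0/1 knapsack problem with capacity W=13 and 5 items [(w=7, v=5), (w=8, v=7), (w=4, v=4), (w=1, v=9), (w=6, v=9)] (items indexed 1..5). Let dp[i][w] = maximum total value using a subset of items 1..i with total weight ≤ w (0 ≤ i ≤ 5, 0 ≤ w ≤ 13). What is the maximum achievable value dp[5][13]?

22

i\w   0   1   2   3   4   5   6   7   8   9  10  11  12  13
  0   0   0   0   0   0   0   0   0   0   0   0   0   0   0
  1   0   0   0   0   0   0   0   5   5   5   5   5   5   5
  2   0   0   0   0   0   0   0   5   7   7   7   7   7   7
  3   0   0   0   0   4   4   4   5   7   7   7   9  11  11
  4   0   9   9   9   9  13  13  13  14  16  16  16  18  20
  5   0   9   9   9   9  13  13  18  18  18  18  22  22  22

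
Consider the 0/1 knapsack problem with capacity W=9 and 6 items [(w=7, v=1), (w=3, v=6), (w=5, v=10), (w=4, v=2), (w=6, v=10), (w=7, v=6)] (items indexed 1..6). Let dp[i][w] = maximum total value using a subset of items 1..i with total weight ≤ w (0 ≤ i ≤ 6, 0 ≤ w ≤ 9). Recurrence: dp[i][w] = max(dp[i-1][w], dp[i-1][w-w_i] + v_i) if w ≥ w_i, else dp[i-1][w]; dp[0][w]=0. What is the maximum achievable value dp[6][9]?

i\w   0   1   2   3   4   5   6   7   8   9
  0   0   0   0   0   0   0   0   0   0   0
  1   0   0   0   0   0   0   0   1   1   1
  2   0   0   0   6   6   6   6   6   6   6
  3   0   0   0   6   6  10  10  10  16  16
  4   0   0   0   6   6  10  10  10  16  16
  5   0   0   0   6   6  10  10  10  16  16
  6   0   0   0   6   6  10  10  10  16  16

16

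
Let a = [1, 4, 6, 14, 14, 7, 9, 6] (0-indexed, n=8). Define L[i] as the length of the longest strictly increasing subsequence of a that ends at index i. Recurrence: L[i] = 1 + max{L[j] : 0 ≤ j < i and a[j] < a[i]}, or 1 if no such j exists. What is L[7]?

3

   i    0    1    2    3    4    5    6    7
a[i]    1    4    6   14   14    7    9    6
L[i]    1    2    3    4    4    4    5    3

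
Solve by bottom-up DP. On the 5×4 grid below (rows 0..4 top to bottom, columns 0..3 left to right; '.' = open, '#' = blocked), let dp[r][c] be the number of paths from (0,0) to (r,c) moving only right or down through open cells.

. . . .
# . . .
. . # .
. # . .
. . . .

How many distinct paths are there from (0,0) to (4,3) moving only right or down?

3

r\c   0   1   2   3
  0   1   1   1   1
  1   0   1   2   3
  2   0   1   0   3
  3   0   0   0   3
  4   0   0   0   3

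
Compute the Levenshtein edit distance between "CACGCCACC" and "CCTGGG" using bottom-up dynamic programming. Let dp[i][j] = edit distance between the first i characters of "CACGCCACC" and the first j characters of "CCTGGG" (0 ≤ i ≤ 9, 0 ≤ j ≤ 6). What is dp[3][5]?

   ''  C  C  T  G  G  G
''  0  1  2  3  4  5  6
 C  1  0  1  2  3  4  5
 A  2  1  1  2  3  4  5
 C  3  2  1  2  3  4  5
 G  4  3  2  2  2  3  4
 C  5  4  3  3  3  3  4
 C  6  5  4  4  4  4  4
 A  7  6  5  5  5  5  5
 C  8  7  6  6  6  6  6
 C  9  8  7  7  7  7  7

4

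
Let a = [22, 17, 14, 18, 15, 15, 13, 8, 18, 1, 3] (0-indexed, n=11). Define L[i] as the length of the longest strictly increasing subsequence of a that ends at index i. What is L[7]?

   i    0    1    2    3    4    5    6    7    8    9   10
a[i]   22   17   14   18   15   15   13    8   18    1    3
L[i]    1    1    1    2    2    2    1    1    3    1    2

1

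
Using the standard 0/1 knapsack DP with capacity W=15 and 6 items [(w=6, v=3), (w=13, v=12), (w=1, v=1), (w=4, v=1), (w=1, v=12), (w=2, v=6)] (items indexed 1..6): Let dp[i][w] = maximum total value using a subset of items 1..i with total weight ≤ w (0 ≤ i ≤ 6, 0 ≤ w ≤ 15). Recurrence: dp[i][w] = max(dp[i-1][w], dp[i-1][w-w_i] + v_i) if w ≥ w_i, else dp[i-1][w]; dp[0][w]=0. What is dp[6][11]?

22

i\w   0   1   2   3   4   5   6   7   8   9  10  11  12  13  14  15
  0   0   0   0   0   0   0   0   0   0   0   0   0   0   0   0   0
  1   0   0   0   0   0   0   3   3   3   3   3   3   3   3   3   3
  2   0   0   0   0   0   0   3   3   3   3   3   3   3  12  12  12
  3   0   1   1   1   1   1   3   4   4   4   4   4   4  12  13  13
  4   0   1   1   1   1   2   3   4   4   4   4   5   5  12  13  13
  5   0  12  13  13  13  13  14  15  16  16  16  16  17  17  24  25
  6   0  12  13  18  19  19  19  19  20  21  22  22  22  22  24  25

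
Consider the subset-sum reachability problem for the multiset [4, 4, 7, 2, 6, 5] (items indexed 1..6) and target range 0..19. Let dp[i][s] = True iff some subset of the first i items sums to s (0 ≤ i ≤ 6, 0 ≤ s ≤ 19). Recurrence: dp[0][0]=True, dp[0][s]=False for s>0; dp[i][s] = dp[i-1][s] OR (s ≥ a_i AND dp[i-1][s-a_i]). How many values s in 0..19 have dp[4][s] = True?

12

i\s   0   1   2   3   4   5   6   7   8   9  10  11  12  13  14  15  16  17  18  19
  0   T   F   F   F   F   F   F   F   F   F   F   F   F   F   F   F   F   F   F   F
  1   T   F   F   F   T   F   F   F   F   F   F   F   F   F   F   F   F   F   F   F
  2   T   F   F   F   T   F   F   F   T   F   F   F   F   F   F   F   F   F   F   F
  3   T   F   F   F   T   F   F   T   T   F   F   T   F   F   F   T   F   F   F   F
  4   T   F   T   F   T   F   T   T   T   T   T   T   F   T   F   T   F   T   F   F
  5   T   F   T   F   T   F   T   T   T   T   T   T   T   T   T   T   T   T   F   T
  6   T   F   T   F   T   T   T   T   T   T   T   T   T   T   T   T   T   T   T   T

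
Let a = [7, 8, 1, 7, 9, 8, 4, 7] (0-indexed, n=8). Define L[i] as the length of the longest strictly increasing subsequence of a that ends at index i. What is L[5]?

3

   i    0    1    2    3    4    5    6    7
a[i]    7    8    1    7    9    8    4    7
L[i]    1    2    1    2    3    3    2    3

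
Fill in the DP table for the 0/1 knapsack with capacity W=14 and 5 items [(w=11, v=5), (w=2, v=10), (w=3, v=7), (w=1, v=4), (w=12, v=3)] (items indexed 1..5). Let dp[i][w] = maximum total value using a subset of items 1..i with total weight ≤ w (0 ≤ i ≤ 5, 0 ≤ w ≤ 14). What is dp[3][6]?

17

i\w   0   1   2   3   4   5   6   7   8   9  10  11  12  13  14
  0   0   0   0   0   0   0   0   0   0   0   0   0   0   0   0
  1   0   0   0   0   0   0   0   0   0   0   0   5   5   5   5
  2   0   0  10  10  10  10  10  10  10  10  10  10  10  15  15
  3   0   0  10  10  10  17  17  17  17  17  17  17  17  17  17
  4   0   4  10  14  14  17  21  21  21  21  21  21  21  21  21
  5   0   4  10  14  14  17  21  21  21  21  21  21  21  21  21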